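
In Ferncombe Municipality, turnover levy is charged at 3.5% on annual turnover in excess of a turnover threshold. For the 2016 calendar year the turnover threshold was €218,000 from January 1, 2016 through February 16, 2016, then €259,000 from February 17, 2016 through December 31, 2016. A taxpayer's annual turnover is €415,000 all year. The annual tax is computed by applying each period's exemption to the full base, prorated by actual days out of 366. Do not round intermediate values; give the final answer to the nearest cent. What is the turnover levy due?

January 1 – February 16, 2016: 47 days, exemption €218,000 → (€415,000 − €218,000) × 3.5% × 47/366 = €885.4235
February 17 – December 31, 2016: 319 days, exemption €259,000 → (€415,000 − €259,000) × 3.5% × 319/366 = €4,758.8525
Total = €5,644.2760

€5,644.28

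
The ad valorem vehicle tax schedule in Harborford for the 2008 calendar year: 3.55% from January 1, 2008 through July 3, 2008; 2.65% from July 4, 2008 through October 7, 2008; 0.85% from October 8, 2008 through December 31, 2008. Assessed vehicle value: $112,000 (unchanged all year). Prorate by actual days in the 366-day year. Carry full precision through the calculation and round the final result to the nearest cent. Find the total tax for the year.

$3,009.31

January 1 – July 3, 2008: 185 days at 3.55% → $112,000 × 3.55% × 185/366 = $2,009.7268
July 4 – October 7, 2008: 96 days at 2.65% → $112,000 × 2.65% × 96/366 = $778.4918
October 8 – December 31, 2008: 85 days at 0.85% → $112,000 × 0.85% × 85/366 = $221.0929
Total = $3,009.3115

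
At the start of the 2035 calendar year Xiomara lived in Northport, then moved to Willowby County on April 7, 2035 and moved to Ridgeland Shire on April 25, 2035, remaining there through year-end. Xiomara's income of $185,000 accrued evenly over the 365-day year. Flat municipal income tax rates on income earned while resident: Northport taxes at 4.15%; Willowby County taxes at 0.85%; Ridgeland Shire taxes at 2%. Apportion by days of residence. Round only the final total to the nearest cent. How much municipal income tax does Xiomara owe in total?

Northport, January 1 – April 6, 2035: 96 days → $185,000 × 4.15% × 96/365 = $2,019.2877
Willowby County, April 7 – April 24, 2035: 18 days → $185,000 × 0.85% × 18/365 = $77.5479
Ridgeland Shire, April 25 – December 31, 2035: 251 days → $185,000 × 2% × 251/365 = $2,544.3836
Total = $4,641.2192

$4,641.22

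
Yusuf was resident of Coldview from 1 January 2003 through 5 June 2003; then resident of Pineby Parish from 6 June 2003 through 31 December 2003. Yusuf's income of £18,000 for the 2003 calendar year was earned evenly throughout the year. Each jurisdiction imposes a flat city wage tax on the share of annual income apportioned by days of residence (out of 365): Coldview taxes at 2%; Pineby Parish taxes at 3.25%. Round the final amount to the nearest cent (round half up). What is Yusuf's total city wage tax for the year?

£488.84

Coldview, 1 January – 5 June 2003: 156 days → £18,000 × 2% × 156/365 = £153.8630
Pineby Parish, 6 June – 31 December 2003: 209 days → £18,000 × 3.25% × 209/365 = £334.9726
Total = £488.8356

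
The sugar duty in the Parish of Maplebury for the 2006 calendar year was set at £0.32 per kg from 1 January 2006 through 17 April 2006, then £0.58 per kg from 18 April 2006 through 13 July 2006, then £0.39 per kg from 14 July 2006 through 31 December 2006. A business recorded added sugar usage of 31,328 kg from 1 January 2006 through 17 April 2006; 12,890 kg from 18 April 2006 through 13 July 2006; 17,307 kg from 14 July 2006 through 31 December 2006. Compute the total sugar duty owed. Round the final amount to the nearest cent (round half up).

£24250.89

1 January – 17 April 2006: 31,328 kg at £0.32/kg → £10024.96
18 April – 13 July 2006: 12,890 kg at £0.58/kg → £7476.20
14 July – 31 December 2006: 17,307 kg at £0.39/kg → £6749.73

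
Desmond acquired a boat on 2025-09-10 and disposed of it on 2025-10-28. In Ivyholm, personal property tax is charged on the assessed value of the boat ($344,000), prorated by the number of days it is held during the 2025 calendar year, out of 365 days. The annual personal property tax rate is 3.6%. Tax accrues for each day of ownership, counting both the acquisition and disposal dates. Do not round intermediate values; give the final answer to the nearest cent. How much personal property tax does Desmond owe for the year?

Days held (2025-09-10 to 2025-10-28): 49 out of 365
Tax = $344,000 × 3.6% × 49/365 = $1,662.5096

$1,662.51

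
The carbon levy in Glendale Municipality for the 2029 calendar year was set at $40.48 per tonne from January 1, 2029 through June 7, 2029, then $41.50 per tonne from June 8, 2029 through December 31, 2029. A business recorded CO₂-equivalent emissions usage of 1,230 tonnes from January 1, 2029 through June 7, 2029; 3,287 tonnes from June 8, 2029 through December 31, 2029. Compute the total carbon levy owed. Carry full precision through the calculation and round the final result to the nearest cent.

January 1 – June 7, 2029: 1,230 tonnes at $40.48/tonne → $49,790.40
June 8 – December 31, 2029: 3,287 tonnes at $41.50/tonne → $136,410.50

$186,200.90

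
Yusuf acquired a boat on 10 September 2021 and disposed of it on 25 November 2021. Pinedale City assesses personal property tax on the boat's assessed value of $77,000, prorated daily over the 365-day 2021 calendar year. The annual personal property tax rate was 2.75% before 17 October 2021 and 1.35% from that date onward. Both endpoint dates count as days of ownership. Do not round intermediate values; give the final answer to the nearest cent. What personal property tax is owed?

10 September – 16 October 2021: 37 days at 2.75% → $77,000 × 2.75% × 37/365 = $214.6507
17 October – 25 November 2021: 40 days at 1.35% → $77,000 × 1.35% × 40/365 = $113.9178
Total = $328.5685

$328.57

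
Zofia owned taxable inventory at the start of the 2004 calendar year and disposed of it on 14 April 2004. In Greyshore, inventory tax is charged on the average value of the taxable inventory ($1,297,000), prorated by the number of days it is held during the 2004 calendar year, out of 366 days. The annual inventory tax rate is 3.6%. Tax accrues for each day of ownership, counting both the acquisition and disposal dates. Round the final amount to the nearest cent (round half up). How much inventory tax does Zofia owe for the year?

Days held (1 January – 14 April 2004): 105 out of 366
Tax = $1,297,000 × 3.6% × 105/366 = $13,395.2459

$13,395.25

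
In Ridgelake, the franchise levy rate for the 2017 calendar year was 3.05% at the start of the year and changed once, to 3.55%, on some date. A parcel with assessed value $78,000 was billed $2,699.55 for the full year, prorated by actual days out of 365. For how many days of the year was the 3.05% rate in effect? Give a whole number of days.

65 days

Let d = days at the first rate; then 365 − d days at the second rate.
$78,000 × [3.05%·d + 3.55%·(365−d)] / 365 = $2,699.55
Solving gives d = 65, so the new rate took effect on 7 March 2017.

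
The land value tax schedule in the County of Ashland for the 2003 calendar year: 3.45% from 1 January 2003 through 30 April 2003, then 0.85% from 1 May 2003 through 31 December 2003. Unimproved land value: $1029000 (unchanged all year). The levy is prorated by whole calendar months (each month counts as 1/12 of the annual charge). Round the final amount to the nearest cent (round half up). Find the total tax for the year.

$17664.50

1 January – 30 April 2003: 4 months at 3.45% → $1029000 × 3.45% × 4/12 = $11833.5000
1 May – 31 December 2003: 8 months at 0.85% → $1029000 × 0.85% × 8/12 = $5831.0000
Total = $17664.5000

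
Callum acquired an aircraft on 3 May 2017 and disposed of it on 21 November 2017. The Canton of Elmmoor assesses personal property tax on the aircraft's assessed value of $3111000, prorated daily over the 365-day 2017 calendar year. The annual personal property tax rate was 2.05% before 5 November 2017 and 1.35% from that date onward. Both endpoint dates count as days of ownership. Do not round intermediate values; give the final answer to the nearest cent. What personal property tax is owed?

3 May – 4 November 2017: 186 days at 2.05% → $3111000 × 2.05% × 186/365 = $32499.2959
5 November – 21 November 2017: 17 days at 1.35% → $3111000 × 1.35% × 17/365 = $1956.0945
Total = $34455.3904

$34455.39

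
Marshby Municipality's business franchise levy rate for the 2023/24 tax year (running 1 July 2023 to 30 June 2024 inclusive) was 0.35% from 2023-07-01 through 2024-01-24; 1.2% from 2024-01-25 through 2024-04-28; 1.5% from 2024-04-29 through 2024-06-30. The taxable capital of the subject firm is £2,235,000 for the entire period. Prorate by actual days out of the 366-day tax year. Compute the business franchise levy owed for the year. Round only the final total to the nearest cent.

2023-07-01 to 2024-01-24: 208 days at 0.35% → £2,235,000 × 0.35% × 208/366 = £4,445.5738
2024-01-25 to 2024-04-28: 95 days at 1.2% → £2,235,000 × 1.2% × 95/366 = £6,961.4754
2024-04-29 to 2024-06-30: 63 days at 1.5% → £2,235,000 × 1.5% × 63/366 = £5,770.6967
Total = £17,177.7459

£17,177.75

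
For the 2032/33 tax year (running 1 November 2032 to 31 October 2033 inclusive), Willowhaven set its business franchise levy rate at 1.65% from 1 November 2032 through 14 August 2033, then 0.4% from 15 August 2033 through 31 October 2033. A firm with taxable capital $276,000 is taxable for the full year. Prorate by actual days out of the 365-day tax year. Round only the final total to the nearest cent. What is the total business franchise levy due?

1 November 2032 – 14 August 2033: 287 days at 1.65% → $276,000 × 1.65% × 287/365 = $3,580.8164
15 August – 31 October 2033: 78 days at 0.4% → $276,000 × 0.4% × 78/365 = $235.9233
Total = $3,816.7397

$3,816.74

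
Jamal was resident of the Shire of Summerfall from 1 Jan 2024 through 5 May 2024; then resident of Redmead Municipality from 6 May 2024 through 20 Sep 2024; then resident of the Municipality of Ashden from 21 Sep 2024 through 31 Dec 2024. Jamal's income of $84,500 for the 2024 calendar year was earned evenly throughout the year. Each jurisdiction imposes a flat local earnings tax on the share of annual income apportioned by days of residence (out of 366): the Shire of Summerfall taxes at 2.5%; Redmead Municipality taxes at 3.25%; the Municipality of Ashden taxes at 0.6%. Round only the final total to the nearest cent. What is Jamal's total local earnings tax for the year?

The Shire of Summerfall, 1 Jan – 5 May 2024: 126 days → $84,500 × 2.5% × 126/366 = $727.2541
Redmead Municipality, 6 May – 20 Sep 2024: 138 days → $84,500 × 3.25% × 138/366 = $1,035.4713
The Municipality of Ashden, 21 Sep – 31 Dec 2024: 102 days → $84,500 × 0.6% × 102/366 = $141.2951
Total = $1,904.0205

$1,904.02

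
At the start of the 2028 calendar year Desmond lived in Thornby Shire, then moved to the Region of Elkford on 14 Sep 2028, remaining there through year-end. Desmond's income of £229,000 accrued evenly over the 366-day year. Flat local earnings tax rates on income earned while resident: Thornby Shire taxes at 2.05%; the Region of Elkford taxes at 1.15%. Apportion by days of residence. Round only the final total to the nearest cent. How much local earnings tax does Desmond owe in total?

£4,080.70

Thornby Shire, 1 Jan – 13 Sep 2028: 257 days → £229,000 × 2.05% × 257/366 = £3,296.4112
The Region of Elkford, 14 Sep – 31 Dec 2028: 109 days → £229,000 × 1.15% × 109/366 = £784.2937
Total = £4,080.7049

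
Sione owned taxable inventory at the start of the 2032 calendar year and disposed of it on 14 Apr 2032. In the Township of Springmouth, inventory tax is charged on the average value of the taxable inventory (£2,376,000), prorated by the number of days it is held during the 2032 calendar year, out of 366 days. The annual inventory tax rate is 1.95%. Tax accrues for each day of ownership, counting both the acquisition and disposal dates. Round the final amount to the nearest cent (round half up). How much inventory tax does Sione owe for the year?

£13,291.97

Days held (1 Jan – 14 Apr 2032): 105 out of 366
Tax = £2,376,000 × 1.95% × 105/366 = £13,291.9672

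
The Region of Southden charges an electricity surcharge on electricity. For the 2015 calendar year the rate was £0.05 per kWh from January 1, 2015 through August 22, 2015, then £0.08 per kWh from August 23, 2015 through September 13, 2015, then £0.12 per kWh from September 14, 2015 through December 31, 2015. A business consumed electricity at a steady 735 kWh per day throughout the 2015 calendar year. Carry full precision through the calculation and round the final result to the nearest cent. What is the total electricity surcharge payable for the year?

January 1 – August 22, 2015: 234 days × 735 kWh/day = 171,990 kWh at £0.05/kWh → £8,599.50
August 23 – September 13, 2015: 22 days × 735 kWh/day = 16,170 kWh at £0.08/kWh → £1,293.60
September 14 – December 31, 2015: 109 days × 735 kWh/day = 80,115 kWh at £0.12/kWh → £9,613.80

£19,506.90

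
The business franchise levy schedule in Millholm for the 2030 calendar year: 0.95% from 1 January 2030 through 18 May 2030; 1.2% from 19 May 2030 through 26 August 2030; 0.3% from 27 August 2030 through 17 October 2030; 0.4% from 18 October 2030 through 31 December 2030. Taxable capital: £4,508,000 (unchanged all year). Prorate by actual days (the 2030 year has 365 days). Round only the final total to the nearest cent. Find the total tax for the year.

£36,644.48

1 January – 18 May 2030: 138 days at 0.95% → £4,508,000 × 0.95% × 138/365 = £16,191.7479
19 May – 26 August 2030: 100 days at 1.2% → £4,508,000 × 1.2% × 100/365 = £14,820.8219
27 August – 17 October 2030: 52 days at 0.3% → £4,508,000 × 0.3% × 52/365 = £1,926.7068
18 October – 31 December 2030: 75 days at 0.4% → £4,508,000 × 0.4% × 75/365 = £3,705.2055
Total = £36,644.4822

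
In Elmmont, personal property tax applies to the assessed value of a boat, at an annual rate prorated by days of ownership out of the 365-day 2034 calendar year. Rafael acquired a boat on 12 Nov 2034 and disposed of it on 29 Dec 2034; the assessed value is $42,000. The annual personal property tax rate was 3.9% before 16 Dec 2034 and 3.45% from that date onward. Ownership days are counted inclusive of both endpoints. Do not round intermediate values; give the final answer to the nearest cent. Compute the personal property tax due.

$208.16

12 Nov – 15 Dec 2034: 34 days at 3.9% → $42,000 × 3.9% × 34/365 = $152.5808
16 Dec – 29 Dec 2034: 14 days at 3.45% → $42,000 × 3.45% × 14/365 = $55.5781
Total = $208.1589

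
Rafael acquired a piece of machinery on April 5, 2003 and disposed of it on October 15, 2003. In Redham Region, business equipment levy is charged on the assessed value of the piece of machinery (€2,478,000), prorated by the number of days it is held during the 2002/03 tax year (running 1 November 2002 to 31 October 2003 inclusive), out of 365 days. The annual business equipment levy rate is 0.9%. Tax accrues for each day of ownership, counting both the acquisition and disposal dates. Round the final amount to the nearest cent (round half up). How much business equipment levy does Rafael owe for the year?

€11,853.67

Days held (April 5 – October 15, 2003): 194 out of 365
Tax = €2,478,000 × 0.9% × 194/365 = €11,853.6658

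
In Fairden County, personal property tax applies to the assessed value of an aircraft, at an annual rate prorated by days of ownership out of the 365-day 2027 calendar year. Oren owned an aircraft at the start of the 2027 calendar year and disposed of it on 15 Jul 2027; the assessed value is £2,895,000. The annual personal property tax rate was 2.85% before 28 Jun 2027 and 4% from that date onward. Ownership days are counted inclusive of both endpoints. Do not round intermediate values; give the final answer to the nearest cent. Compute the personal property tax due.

£45,947.22

1 Jan – 27 Jun 2027: 178 days at 2.85% → £2,895,000 × 2.85% × 178/365 = £40,236.5342
28 Jun – 15 Jul 2027: 18 days at 4% → £2,895,000 × 4% × 18/365 = £5,710.6849
Total = £45,947.2192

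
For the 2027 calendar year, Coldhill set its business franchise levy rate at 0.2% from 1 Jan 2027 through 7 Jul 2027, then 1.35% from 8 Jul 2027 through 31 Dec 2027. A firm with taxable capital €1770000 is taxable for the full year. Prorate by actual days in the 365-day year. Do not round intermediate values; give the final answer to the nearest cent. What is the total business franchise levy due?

1 Jan – 7 Jul 2027: 188 days at 0.2% → €1770000 × 0.2% × 188/365 = €1823.3425
8 Jul – 31 Dec 2027: 177 days at 1.35% → €1770000 × 1.35% × 177/365 = €11587.4384
Total = €13410.7808

€13410.78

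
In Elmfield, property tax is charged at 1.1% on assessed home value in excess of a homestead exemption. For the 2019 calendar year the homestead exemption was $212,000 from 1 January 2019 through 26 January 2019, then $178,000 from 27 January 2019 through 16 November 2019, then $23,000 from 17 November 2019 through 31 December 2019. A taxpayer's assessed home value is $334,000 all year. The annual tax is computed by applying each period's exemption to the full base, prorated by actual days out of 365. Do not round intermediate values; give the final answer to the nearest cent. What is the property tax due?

$1,899.56

1 January – 26 January 2019: 26 days, exemption $212,000 → ($334,000 − $212,000) × 1.1% × 26/365 = $95.5945
27 January – 16 November 2019: 294 days, exemption $178,000 → ($334,000 − $178,000) × 1.1% × 294/365 = $1,382.2027
17 November – 31 December 2019: 45 days, exemption $23,000 → ($334,000 − $23,000) × 1.1% × 45/365 = $421.7671
Total = $1,899.5644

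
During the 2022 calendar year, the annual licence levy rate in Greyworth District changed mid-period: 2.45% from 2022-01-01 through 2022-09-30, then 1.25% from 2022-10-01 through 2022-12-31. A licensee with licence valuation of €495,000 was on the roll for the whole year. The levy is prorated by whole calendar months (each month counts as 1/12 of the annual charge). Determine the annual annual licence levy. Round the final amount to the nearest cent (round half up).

€10,642.50

2022-01-01 to 2022-09-30: 9 months at 2.45% → €495,000 × 2.45% × 9/12 = €9,095.6250
2022-10-01 to 2022-12-31: 3 months at 1.25% → €495,000 × 1.25% × 3/12 = €1,546.8750
Total = €10,642.5000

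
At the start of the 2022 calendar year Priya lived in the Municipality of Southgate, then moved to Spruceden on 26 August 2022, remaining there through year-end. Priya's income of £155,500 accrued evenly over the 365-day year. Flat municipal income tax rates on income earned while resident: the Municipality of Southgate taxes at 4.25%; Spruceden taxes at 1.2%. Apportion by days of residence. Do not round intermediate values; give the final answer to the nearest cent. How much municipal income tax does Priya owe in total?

The Municipality of Southgate, 1 January – 25 August 2022: 237 days → £155,500 × 4.25% × 237/365 = £4,291.1610
Spruceden, 26 August – 31 December 2022: 128 days → £155,500 × 1.2% × 128/365 = £654.3781
Total = £4,945.5390

£4,945.54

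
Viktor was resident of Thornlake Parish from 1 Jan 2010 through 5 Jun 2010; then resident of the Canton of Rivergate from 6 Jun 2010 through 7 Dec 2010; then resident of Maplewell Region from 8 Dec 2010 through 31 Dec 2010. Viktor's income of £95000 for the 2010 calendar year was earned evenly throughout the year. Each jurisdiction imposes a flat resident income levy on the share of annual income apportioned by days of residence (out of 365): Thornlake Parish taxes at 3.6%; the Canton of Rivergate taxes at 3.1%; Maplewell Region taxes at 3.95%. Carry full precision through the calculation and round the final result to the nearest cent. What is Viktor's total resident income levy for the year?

Thornlake Parish, 1 Jan – 5 Jun 2010: 156 days → £95000 × 3.6% × 156/365 = £1461.6986
The Canton of Rivergate, 6 Jun – 7 Dec 2010: 185 days → £95000 × 3.1% × 185/365 = £1492.6712
Maplewell Region, 8 Dec – 31 Dec 2010: 24 days → £95000 × 3.95% × 24/365 = £246.7397
Total = £3201.1096

£3201.11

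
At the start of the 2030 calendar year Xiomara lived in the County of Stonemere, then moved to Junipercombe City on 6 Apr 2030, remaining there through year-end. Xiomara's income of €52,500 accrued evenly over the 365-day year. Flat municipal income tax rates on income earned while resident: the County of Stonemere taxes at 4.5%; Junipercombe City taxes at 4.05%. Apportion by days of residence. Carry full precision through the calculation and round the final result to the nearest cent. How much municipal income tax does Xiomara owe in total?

The County of Stonemere, 1 Jan – 5 Apr 2030: 95 days → €52,500 × 4.5% × 95/365 = €614.8973
Junipercombe City, 6 Apr – 31 Dec 2030: 270 days → €52,500 × 4.05% × 270/365 = €1,572.8425
Total = €2,187.7397

€2,187.74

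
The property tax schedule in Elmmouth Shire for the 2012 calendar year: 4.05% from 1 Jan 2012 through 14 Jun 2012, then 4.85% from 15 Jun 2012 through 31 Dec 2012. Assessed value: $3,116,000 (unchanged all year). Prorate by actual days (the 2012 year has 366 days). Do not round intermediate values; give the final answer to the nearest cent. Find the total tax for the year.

$139,819.86

1 Jan – 14 Jun 2012: 166 days at 4.05% → $3,116,000 × 4.05% × 166/366 = $57,237.3443
15 Jun – 31 Dec 2012: 200 days at 4.85% → $3,116,000 × 4.85% × 200/366 = $82,582.5137
Total = $139,819.8579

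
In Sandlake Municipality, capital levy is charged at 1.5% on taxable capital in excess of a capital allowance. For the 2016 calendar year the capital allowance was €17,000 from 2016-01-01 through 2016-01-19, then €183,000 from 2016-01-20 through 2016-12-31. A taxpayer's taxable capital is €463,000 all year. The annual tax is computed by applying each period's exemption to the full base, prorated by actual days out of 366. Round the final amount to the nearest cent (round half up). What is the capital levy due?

€4,329.26

2016-01-01 to 2016-01-19: 19 days, exemption €17,000 → (€463,000 − €17,000) × 1.5% × 19/366 = €347.2951
2016-01-20 to 2016-12-31: 347 days, exemption €183,000 → (€463,000 − €183,000) × 1.5% × 347/366 = €3,981.9672
Total = €4,329.2623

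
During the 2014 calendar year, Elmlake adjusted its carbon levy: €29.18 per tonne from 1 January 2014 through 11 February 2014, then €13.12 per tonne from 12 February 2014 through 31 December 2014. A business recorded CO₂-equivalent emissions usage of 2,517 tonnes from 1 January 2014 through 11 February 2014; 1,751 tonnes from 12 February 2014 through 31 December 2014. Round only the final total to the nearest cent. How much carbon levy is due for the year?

1 January – 11 February 2014: 2,517 tonnes at €29.18/tonne → €73,446.06
12 February – 31 December 2014: 1,751 tonnes at €13.12/tonne → €22,973.12

€96,419.18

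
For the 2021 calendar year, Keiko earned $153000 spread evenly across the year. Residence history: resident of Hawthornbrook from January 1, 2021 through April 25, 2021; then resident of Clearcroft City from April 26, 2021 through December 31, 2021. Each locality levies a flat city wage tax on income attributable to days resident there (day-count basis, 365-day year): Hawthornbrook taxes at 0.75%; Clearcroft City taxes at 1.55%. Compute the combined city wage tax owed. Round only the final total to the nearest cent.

Hawthornbrook, January 1 – April 25, 2021: 115 days → $153000 × 0.75% × 115/365 = $361.5411
Clearcroft City, April 26 – December 31, 2021: 250 days → $153000 × 1.55% × 250/365 = $1624.3151
Total = $1985.8562

$1985.86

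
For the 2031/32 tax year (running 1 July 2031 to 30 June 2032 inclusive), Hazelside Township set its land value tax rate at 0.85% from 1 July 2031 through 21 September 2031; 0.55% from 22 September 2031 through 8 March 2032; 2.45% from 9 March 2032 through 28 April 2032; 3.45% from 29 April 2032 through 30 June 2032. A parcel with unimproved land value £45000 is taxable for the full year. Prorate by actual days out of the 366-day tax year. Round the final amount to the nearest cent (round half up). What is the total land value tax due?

1 July – 21 September 2031: 83 days at 0.85% → £45000 × 0.85% × 83/366 = £86.7418
22 September 2031 – 8 March 2032: 169 days at 0.55% → £45000 × 0.55% × 169/366 = £114.2828
9 March – 28 April 2032: 51 days at 2.45% → £45000 × 2.45% × 51/366 = £153.6270
29 April – 30 June 2032: 63 days at 3.45% → £45000 × 3.45% × 63/366 = £267.2336
Total = £621.8852

£621.89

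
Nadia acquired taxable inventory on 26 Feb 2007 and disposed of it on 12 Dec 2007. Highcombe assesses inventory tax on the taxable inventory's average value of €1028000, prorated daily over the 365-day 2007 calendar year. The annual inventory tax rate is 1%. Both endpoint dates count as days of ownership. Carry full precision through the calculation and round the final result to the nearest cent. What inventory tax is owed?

€8167.67

Days held (26 Feb – 12 Dec 2007): 290 out of 365
Tax = €1028000 × 1% × 290/365 = €8167.6712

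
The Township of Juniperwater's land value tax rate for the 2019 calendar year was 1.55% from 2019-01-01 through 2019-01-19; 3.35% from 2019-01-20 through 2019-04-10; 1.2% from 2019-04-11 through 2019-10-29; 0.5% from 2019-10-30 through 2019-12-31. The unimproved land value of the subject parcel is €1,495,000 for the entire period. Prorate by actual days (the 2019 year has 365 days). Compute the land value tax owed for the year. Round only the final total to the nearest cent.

2019-01-01 to 2019-01-19: 19 days at 1.55% → €1,495,000 × 1.55% × 19/365 = €1,206.2397
2019-01-20 to 2019-04-10: 81 days at 3.35% → €1,495,000 × 3.35% × 81/365 = €11,114.1986
2019-04-11 to 2019-10-29: 202 days at 1.2% → €1,495,000 × 1.2% × 202/365 = €9,928.4384
2019-10-30 to 2019-12-31: 63 days at 0.5% → €1,495,000 × 0.5% × 63/365 = €1,290.2055
Total = €23,539.0822

€23,539.08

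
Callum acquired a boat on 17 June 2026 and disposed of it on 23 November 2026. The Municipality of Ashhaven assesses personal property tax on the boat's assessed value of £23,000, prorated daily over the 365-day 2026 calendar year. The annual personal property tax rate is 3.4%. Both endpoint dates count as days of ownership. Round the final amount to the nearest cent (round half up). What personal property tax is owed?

£342.79

Days held (17 June – 23 November 2026): 160 out of 365
Tax = £23,000 × 3.4% × 160/365 = £342.7945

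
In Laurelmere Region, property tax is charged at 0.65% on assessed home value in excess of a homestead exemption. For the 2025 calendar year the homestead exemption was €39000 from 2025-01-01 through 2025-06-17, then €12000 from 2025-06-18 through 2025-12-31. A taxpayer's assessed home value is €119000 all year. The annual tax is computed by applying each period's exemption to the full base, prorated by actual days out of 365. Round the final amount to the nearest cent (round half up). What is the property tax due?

€614.72

2025-01-01 to 2025-06-17: 168 days, exemption €39000 → (€119000 − €39000) × 0.65% × 168/365 = €239.3425
2025-06-18 to 2025-12-31: 197 days, exemption €12000 → (€119000 − €12000) × 0.65% × 197/365 = €375.3795
Total = €614.7219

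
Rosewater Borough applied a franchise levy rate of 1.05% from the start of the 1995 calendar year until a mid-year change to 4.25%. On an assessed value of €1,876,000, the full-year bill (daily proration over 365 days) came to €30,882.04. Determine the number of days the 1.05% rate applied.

297 days

Let d = days at the first rate; then 365 − d days at the second rate.
€1,876,000 × [1.05%·d + 4.25%·(365−d)] / 365 = €30,882.04
Solving gives d = 297, so the new rate took effect on 25 October 1995.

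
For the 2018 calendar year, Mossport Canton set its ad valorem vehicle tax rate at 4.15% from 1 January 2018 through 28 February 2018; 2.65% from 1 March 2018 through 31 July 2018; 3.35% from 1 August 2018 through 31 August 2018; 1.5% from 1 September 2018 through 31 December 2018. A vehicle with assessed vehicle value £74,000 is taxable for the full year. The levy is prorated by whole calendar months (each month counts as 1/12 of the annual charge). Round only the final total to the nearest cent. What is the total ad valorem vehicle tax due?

£1,905.50

1 January – 28 February 2018: 2 months at 4.15% → £74,000 × 4.15% × 2/12 = £511.8333
1 March – 31 July 2018: 5 months at 2.65% → £74,000 × 2.65% × 5/12 = £817.0833
1 August – 31 August 2018: 1 month at 3.35% → £74,000 × 3.35% × 1/12 = £206.5833
1 September – 31 December 2018: 4 months at 1.5% → £74,000 × 1.5% × 4/12 = £370.0000
Total = £1,905.5000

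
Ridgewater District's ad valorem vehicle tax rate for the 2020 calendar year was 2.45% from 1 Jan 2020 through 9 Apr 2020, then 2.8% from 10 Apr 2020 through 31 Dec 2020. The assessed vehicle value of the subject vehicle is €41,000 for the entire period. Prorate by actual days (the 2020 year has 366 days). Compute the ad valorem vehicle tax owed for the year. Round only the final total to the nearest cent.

€1,108.79

1 Jan – 9 Apr 2020: 100 days at 2.45% → €41,000 × 2.45% × 100/366 = €274.4536
10 Apr – 31 Dec 2020: 266 days at 2.8% → €41,000 × 2.8% × 266/366 = €834.3388
Total = €1,108.7923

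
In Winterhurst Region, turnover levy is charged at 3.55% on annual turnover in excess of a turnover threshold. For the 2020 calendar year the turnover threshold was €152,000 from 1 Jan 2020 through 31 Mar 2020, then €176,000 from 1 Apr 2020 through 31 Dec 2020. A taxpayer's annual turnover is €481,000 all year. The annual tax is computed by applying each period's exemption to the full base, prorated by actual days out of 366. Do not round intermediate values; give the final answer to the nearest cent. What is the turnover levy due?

€11,039.34

1 Jan – 31 Mar 2020: 91 days, exemption €152,000 → (€481,000 − €152,000) × 3.55% × 91/366 = €2,903.9194
1 Apr – 31 Dec 2020: 275 days, exemption €176,000 → (€481,000 − €176,000) × 3.55% × 275/366 = €8,135.4167
Total = €11,039.3361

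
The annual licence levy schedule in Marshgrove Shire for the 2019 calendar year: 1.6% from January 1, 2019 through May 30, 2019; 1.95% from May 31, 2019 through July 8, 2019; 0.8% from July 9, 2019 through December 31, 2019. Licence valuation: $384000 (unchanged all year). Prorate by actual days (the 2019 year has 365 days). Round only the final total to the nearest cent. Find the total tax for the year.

January 1 – May 30, 2019: 150 days at 1.6% → $384000 × 1.6% × 150/365 = $2524.9315
May 31 – July 8, 2019: 39 days at 1.95% → $384000 × 1.95% × 39/365 = $800.0877
July 9 – December 31, 2019: 176 days at 0.8% → $384000 × 0.8% × 176/365 = $1481.2932
Total = $4806.3123

$4806.31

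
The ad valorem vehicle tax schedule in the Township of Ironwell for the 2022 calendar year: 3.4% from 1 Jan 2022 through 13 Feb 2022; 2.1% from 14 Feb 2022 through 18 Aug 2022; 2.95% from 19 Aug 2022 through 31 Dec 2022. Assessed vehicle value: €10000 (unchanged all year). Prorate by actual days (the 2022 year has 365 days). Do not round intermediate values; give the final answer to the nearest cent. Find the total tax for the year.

1 Jan – 13 Feb 2022: 44 days at 3.4% → €10000 × 3.4% × 44/365 = €40.9863
14 Feb – 18 Aug 2022: 186 days at 2.1% → €10000 × 2.1% × 186/365 = €107.0137
19 Aug – 31 Dec 2022: 135 days at 2.95% → €10000 × 2.95% × 135/365 = €109.1096
Total = €257.1096

€257.11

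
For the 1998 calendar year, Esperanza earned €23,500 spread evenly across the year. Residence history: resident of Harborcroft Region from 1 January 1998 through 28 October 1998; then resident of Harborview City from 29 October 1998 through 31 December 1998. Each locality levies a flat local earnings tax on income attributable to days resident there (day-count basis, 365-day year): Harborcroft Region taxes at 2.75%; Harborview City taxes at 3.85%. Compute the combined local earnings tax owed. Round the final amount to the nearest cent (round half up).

Harborcroft Region, 1 January – 28 October 1998: 301 days → €23,500 × 2.75% × 301/365 = €532.9349
Harborview City, 29 October – 31 December 1998: 64 days → €23,500 × 3.85% × 64/365 = €158.6411
Total = €691.5760

€691.58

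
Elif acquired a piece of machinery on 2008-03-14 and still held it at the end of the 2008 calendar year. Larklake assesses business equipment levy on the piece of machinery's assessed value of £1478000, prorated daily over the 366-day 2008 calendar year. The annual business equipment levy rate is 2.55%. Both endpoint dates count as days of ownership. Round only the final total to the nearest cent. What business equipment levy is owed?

Days held (2008-03-14 to 2008-12-31): 293 out of 366
Tax = £1478000 × 2.55% × 293/366 = £30171.7951

£30171.80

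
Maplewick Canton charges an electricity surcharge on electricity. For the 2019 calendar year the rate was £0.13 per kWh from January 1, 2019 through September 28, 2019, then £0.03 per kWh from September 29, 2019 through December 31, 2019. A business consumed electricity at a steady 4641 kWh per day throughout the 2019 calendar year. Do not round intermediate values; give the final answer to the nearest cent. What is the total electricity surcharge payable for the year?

£176590.05

January 1 – September 28, 2019: 271 days × 4641 kWh/day = 1,257,711 kWh at £0.13/kWh → £163502.43
September 29 – December 31, 2019: 94 days × 4641 kWh/day = 436,254 kWh at £0.03/kWh → £13087.62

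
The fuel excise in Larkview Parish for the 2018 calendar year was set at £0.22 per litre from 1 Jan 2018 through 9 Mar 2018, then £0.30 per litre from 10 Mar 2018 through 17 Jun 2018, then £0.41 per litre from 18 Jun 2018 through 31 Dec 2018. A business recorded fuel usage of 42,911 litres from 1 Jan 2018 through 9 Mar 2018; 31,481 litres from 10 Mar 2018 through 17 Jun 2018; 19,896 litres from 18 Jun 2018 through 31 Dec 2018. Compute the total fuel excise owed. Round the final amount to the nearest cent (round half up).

1 Jan – 9 Mar 2018: 42,911 litres at £0.22/litre → £9,440.42
10 Mar – 17 Jun 2018: 31,481 litres at £0.30/litre → £9,444.30
18 Jun – 31 Dec 2018: 19,896 litres at £0.41/litre → £8,157.36

£27,042.08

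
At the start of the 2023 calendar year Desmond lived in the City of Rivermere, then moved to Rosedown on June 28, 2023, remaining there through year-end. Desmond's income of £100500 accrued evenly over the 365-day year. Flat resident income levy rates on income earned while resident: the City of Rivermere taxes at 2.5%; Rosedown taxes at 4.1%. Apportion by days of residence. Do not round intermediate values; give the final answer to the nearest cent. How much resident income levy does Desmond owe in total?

The City of Rivermere, January 1 – June 27, 2023: 178 days → £100500 × 2.5% × 178/365 = £1225.2740
Rosedown, June 28 – December 31, 2023: 187 days → £100500 × 4.1% × 187/365 = £2111.0507
Total = £3336.3247

£3336.32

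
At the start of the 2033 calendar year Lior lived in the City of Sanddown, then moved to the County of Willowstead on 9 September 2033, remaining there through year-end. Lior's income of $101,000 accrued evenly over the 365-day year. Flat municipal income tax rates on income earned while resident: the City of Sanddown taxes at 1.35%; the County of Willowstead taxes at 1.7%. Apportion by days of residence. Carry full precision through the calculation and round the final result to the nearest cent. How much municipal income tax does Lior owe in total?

$1,473.91

The City of Sanddown, 1 January – 8 September 2033: 251 days → $101,000 × 1.35% × 251/365 = $937.6397
The County of Willowstead, 9 September – 31 December 2033: 114 days → $101,000 × 1.7% × 114/365 = $536.2685
Total = $1,473.9082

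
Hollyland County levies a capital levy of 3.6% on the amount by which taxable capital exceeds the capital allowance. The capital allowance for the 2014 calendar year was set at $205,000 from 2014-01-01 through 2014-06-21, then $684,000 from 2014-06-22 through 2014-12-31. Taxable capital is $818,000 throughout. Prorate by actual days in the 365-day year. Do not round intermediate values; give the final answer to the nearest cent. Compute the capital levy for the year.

2014-01-01 to 2014-06-21: 172 days, exemption $205,000 → ($818,000 − $205,000) × 3.6% × 172/365 = $10,399.1671
2014-06-22 to 2014-12-31: 193 days, exemption $684,000 → ($818,000 − $684,000) × 3.6% × 193/365 = $2,550.7726
Total = $12,949.9397

$12,949.94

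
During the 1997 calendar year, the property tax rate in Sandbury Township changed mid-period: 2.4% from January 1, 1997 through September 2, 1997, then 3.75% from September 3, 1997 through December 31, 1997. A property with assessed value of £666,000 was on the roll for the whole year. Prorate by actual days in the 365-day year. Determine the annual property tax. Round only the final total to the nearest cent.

£18,939.95

January 1 – September 2, 1997: 245 days at 2.4% → £666,000 × 2.4% × 245/365 = £10,728.9863
September 3 – December 31, 1997: 120 days at 3.75% → £666,000 × 3.75% × 120/365 = £8,210.9589
Total = £18,939.9452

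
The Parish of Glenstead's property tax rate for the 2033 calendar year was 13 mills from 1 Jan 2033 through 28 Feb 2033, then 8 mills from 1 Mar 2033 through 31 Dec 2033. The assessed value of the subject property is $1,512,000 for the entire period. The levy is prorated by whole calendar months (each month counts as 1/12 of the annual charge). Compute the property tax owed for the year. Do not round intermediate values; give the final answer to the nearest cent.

1 Jan – 28 Feb 2033: 2 months at 13 mills → $1,512,000 × 1.3% × 2/12 = $3,276.0000
1 Mar – 31 Dec 2033: 10 months at 8 mills → $1,512,000 × 0.8% × 10/12 = $10,080.0000
Total = $13,356.0000

$13,356.00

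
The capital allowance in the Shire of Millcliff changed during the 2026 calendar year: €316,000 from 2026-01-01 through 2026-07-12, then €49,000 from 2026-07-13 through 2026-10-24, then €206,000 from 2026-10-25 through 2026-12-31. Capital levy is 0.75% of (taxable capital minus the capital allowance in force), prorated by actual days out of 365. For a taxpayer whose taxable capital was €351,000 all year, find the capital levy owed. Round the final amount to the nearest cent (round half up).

2026-01-01 to 2026-07-12: 193 days, exemption €316,000 → (€351,000 − €316,000) × 0.75% × 193/365 = €138.8014
2026-07-13 to 2026-10-24: 104 days, exemption €49,000 → (€351,000 − €49,000) × 0.75% × 104/365 = €645.3699
2026-10-25 to 2026-12-31: 68 days, exemption €206,000 → (€351,000 − €206,000) × 0.75% × 68/365 = €202.6027
Total = €986.7740

€986.77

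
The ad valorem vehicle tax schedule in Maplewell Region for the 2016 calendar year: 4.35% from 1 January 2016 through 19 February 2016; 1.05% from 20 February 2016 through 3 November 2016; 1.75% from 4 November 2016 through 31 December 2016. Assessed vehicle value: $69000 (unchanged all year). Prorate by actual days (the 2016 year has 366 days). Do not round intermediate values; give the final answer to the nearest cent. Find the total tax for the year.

1 January – 19 February 2016: 50 days at 4.35% → $69000 × 4.35% × 50/366 = $410.0410
20 February – 3 November 2016: 258 days at 1.05% → $69000 × 1.05% × 258/366 = $510.7131
4 November – 31 December 2016: 58 days at 1.75% → $69000 × 1.75% × 58/366 = $191.3525
Total = $1112.1066

$1112.11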